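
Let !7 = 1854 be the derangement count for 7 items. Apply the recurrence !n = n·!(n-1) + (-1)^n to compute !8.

14833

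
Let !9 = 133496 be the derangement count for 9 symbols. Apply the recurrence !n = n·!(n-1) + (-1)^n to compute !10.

1334961

!10 = 10·133496 + 1 = 1334961.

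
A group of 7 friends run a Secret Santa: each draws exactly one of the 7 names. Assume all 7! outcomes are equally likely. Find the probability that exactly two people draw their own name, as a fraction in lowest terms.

11/60

Favorable outcomes: C(7,2)·!5 = 21·44 = 924.
Total outcomes: 7! = 5040.
Probability = 924/5040 = 11/60.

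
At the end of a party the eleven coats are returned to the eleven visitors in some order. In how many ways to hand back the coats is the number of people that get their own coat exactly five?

Choose which 5 of the 11 are fixed: C(11,5) = 462.
The remaining 6 must be deranged: !6 = 265.
Total: 462 × 265 = 122430.

122430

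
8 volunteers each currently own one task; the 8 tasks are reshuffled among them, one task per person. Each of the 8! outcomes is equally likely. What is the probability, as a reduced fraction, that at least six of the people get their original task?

Favorable outcomes: Σ_{i≥6} C(8,i)·!(8-i) = 28·1 + 8·0 + 1·1 = 29.
Total outcomes: 8! = 40320.
Probability = 29/40320 = 29/40320.

29/40320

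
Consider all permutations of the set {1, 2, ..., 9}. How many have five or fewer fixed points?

Sum C(9,i)·!(9-i) for i = 0..5:
  i=0: C(9,0)·!9 = 1·133496 = 133496
  i=1: C(9,1)·!8 = 9·14833 = 133497
  i=2: C(9,2)·!7 = 36·1854 = 66744
  i=3: C(9,3)·!6 = 84·265 = 22260
  i=4: C(9,4)·!5 = 126·44 = 5544
  i=5: C(9,5)·!4 = 126·9 = 1134
Total = 362675.

362675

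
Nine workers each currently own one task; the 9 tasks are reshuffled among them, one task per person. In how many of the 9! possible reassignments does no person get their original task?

133496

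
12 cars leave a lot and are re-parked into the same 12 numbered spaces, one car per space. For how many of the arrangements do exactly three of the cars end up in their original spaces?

29369120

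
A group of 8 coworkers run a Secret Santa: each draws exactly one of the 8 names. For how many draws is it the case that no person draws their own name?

Recurrence: !8 = 8·!7 + (-1)^8.
!8 = 8·1854 + 1 = 14833

14833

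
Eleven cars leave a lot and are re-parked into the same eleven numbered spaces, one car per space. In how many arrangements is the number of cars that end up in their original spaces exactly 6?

Pick the 6 fixed positions: C(11,6) = 462 ways.
The remaining 5 must be deranged: !5 = 44.
Total: 462 × 44 = 20328.

20328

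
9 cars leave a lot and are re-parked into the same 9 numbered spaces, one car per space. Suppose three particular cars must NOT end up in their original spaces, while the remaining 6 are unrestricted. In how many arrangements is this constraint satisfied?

256320

Inclusion-exclusion on the 3 forbidden self-matches:
Σ_{j=0}^{3} (-1)^j C(3,j)(9-j)!
= C(3,0)·9! - C(3,1)·8! + C(3,2)·7! - C(3,3)·6!
= 362880 - 120960 + 15120 - 720
= 256320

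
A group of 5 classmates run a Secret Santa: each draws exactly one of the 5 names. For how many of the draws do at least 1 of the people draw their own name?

# with exactly i fixed is C(5,i)·!(5-i); sum over i=1..5:
  i=1: C(5,1)·!4 = 5·9 = 45
  i=2: C(5,2)·!3 = 10·2 = 20
  i=3: C(5,3)·!2 = 10·1 = 10
  i=4: C(5,4)·!1 = 5·0 = 0
  i=5: C(5,5)·!0 = 1·1 = 1
Total = 76.

76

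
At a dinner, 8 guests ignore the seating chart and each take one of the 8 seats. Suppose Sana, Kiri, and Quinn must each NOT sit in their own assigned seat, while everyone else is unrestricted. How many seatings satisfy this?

27240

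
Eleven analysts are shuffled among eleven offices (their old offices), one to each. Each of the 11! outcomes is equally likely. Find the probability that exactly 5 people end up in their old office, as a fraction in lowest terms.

53/17280

Favorable outcomes: C(11,5)·!6 = 462·265 = 122430.
Total outcomes: 11! = 39916800.
Probability = 122430/39916800 = 53/17280.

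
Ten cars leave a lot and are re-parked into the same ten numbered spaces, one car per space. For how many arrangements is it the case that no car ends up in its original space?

1334961

The subfactorial !10 = [10!/e] (nearest integer).
10! = 3628800, and 3628800/e ≈ 1334960.92, so !10 = 1334961.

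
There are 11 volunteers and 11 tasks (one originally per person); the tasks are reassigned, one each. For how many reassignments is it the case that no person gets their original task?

14684570

The number of derangements of 11 is !11 = Σ_{k=0}^{11} (-1)^k·11!/k!
= 11! - 11!/1! + 11!/2! - 11!/3! + 11!/4! - 11!/5! + 11!/6! - 11!/7! + 11!/8! - 11!/9! + 11!/10! - 11!/11!
= 39916800 - 39916800 + 19958400 - 6652800 + 1663200 - 332640 + 55440 - 7920 + 990 - 110 + 11 - 1
= 14684570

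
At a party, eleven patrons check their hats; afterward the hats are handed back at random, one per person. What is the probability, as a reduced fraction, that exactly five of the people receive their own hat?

53/17280

Favorable outcomes: C(11,5)·!6 = 462·265 = 122430.
Total outcomes: 11! = 39916800.
Probability = 122430/39916800 = 53/17280.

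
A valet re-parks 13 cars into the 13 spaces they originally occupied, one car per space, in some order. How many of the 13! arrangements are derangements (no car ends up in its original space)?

2290792932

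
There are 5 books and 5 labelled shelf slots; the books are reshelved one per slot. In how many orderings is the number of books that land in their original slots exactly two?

20

Pick the 2 fixed positions: C(5,2) = 10 ways.
The remaining 3 must be deranged: !3 = 2.
Total: 10 × 2 = 20.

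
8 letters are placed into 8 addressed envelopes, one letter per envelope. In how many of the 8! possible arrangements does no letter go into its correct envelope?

14833

Use !n = n·!(n-1) + (-1)^n.
!8 = 8·1854 + 1 = 14833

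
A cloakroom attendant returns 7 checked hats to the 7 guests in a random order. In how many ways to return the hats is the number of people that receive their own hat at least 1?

3186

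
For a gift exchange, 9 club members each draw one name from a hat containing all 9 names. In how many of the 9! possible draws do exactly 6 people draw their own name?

168

Choose which 6 of the 9 are fixed: C(9,6) = 84.
The remaining 3 must be deranged: !3 = 2.
Total: 84 × 2 = 168.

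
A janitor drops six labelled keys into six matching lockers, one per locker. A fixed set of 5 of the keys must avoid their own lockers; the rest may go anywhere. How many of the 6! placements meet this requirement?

Let A_j be the event that the j-th constrained one is fixed. By inclusion-exclusion over the 5 events:
Σ_{j=0}^{5} (-1)^j C(5,j)(6-j)!
= C(5,0)·6! - C(5,1)·5! + C(5,2)·4! - C(5,3)·3! + C(5,4)·2! - C(5,5)·1!
= 720 - 600 + 240 - 60 + 10 - 1
= 309

309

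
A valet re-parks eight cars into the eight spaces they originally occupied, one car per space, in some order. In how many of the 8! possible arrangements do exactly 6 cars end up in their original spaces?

Pick the 6 fixed positions: C(8,6) = 28 ways.
The other 2 form a derangement: !2 = 1.
Total: 28 × 1 = 28.

28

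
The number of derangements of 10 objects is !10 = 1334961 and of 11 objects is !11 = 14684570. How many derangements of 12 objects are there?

176214841

!12 = (12-1)·(!11 + !10) = 11·(14684570 + 1334961) = 11·16019531 = 176214841.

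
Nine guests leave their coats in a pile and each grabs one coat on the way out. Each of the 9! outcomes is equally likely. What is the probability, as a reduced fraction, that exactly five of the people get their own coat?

Favorable outcomes: C(9,5)·!4 = 126·9 = 1134.
Total outcomes: 9! = 362880.
Probability = 1134/362880 = 1/320.

1/320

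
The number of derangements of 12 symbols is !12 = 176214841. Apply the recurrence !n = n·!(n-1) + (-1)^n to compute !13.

2290792932

!13 = 13·176214841 - 1 = 2290792932.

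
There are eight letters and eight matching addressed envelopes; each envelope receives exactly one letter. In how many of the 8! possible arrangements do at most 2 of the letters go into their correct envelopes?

37085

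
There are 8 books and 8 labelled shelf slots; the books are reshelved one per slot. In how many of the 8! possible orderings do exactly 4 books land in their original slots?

Pick the 4 fixed positions: C(8,4) = 70 ways.
The remaining 4 must be deranged: !4 = 9.
Total: 70 × 9 = 630.

630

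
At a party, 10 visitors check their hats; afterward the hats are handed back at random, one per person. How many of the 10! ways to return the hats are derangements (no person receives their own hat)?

1334961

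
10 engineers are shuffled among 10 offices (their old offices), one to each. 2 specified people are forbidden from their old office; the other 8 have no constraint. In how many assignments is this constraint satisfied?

Let A_j be the event that the j-th constrained one is fixed. By inclusion-exclusion over the 2 events:
Σ_{j=0}^{2} (-1)^j C(2,j)(10-j)!
= C(2,0)·10! - C(2,1)·9! + C(2,2)·8!
= 3628800 - 725760 + 40320
= 2943360

2943360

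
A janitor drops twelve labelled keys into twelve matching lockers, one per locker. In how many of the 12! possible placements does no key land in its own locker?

176214841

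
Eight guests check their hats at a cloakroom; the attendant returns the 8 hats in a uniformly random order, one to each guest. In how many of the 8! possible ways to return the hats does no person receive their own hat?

14833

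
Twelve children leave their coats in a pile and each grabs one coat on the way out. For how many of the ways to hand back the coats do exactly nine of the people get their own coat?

Choose which 9 of the 12 are fixed: C(12,9) = 220.
The other 3 form a derangement: !3 = 2.
Total: 220 × 2 = 440.

440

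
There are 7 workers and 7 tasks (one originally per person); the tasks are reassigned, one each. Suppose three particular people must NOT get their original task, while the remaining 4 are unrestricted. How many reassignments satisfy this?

3216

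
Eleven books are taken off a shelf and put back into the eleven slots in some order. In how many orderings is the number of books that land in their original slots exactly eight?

330

Pick the 8 fixed positions: C(11,8) = 165 ways.
The other 3 form a derangement: !3 = 2.
Total: 165 × 2 = 330.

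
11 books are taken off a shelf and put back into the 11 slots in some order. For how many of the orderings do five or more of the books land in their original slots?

146114

Sum C(11,i)·!(11-i) for i = 5..11:
  i=5: C(11,5)·!6 = 462·265 = 122430
  i=6: C(11,6)·!5 = 462·44 = 20328
  i=7: C(11,7)·!4 = 330·9 = 2970
  i=8: C(11,8)·!3 = 165·2 = 330
  i=9: C(11,9)·!2 = 55·1 = 55
  i=10: C(11,10)·!1 = 11·0 = 0
  i=11: C(11,11)·!0 = 1·1 = 1
Total = 146114.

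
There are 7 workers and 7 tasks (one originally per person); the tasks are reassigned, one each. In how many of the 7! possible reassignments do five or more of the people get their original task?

Sum C(7,i)·!(7-i) for i = 5..7:
  i=5: C(7,5)·!2 = 21·1 = 21
  i=6: C(7,6)·!1 = 7·0 = 0
  i=7: C(7,7)·!0 = 1·1 = 1
Total = 22.

22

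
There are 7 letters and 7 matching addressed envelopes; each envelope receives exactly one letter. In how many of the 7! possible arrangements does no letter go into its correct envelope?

!7 is the nearest integer to 7!/e.
7! = 5040, and 5040/e ≈ 1854.11, so !7 = 1854.

1854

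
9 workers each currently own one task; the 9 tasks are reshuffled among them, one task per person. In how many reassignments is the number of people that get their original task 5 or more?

Sum C(9,i)·!(9-i) for i = 5..9:
  i=5: C(9,5)·!4 = 126·9 = 1134
  i=6: C(9,6)·!3 = 84·2 = 168
  i=7: C(9,7)·!2 = 36·1 = 36
  i=8: C(9,8)·!1 = 9·0 = 0
  i=9: C(9,9)·!0 = 1·1 = 1
Total = 1339.

1339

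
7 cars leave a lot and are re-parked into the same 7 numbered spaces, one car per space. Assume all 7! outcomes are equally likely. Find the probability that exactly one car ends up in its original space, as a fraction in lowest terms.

53/144

Favorable outcomes: C(7,1)·!6 = 7·265 = 1855.
Total outcomes: 7! = 5040.
Probability = 1855/5040 = 53/144.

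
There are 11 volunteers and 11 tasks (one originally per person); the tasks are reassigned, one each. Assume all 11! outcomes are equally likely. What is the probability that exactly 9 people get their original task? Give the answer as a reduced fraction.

1/725760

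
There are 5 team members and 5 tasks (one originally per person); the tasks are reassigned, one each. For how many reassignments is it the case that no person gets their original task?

44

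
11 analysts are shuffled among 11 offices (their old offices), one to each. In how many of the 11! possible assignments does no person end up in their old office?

14684570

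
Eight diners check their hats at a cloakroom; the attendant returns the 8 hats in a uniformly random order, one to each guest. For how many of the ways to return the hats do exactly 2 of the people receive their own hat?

7420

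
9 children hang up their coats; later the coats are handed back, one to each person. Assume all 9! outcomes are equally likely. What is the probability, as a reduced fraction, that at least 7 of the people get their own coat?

37/362880

Favorable outcomes: Σ_{i≥7} C(9,i)·!(9-i) = 36·1 + 9·0 + 1·1 = 37.
Total outcomes: 9! = 362880.
Probability = 37/362880 = 37/362880.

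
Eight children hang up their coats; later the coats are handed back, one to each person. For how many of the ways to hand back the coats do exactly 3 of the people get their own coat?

2464

Choose which 3 of the 8 are fixed: C(8,3) = 56.
The other 5 form a derangement: !5 = 44.
Total: 56 × 44 = 2464.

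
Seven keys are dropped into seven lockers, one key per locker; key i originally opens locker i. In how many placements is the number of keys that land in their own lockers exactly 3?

Pick the 3 fixed positions: C(7,3) = 35 ways.
The remaining 4 must be deranged: !4 = 9.
Total: 35 × 9 = 315.

315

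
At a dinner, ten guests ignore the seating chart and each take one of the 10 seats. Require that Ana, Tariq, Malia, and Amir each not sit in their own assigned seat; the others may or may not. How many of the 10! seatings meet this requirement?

2399760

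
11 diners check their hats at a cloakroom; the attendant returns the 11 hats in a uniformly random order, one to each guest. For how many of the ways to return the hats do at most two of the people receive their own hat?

36711421

# with exactly i fixed is C(11,i)·!(11-i); sum over i=0..2:
  i=0: C(11,0)·!11 = 1·14684570 = 14684570
  i=1: C(11,1)·!10 = 11·1334961 = 14684571
  i=2: C(11,2)·!9 = 55·133496 = 7342280
Total = 36711421.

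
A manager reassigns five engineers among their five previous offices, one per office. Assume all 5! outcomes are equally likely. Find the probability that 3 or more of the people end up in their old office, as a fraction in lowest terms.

Favorable outcomes: Σ_{i≥3} C(5,i)·!(5-i) = 10·1 + 5·0 + 1·1 = 11.
Total outcomes: 5! = 120.
Probability = 11/120 = 11/120.

11/120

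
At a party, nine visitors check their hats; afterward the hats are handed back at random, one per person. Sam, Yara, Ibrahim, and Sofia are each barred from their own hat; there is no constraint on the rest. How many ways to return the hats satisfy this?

229080

Let A_j be the event that the j-th constrained one is fixed. By inclusion-exclusion over the 4 events:
Σ_{j=0}^{4} (-1)^j C(4,j)(9-j)!
= C(4,0)·9! - C(4,1)·8! + C(4,2)·7! - C(4,3)·6! + C(4,4)·5!
= 362880 - 161280 + 30240 - 2880 + 120
= 229080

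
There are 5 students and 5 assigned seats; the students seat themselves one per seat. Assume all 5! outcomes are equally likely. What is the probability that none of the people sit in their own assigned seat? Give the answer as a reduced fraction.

11/30

Favorable outcomes: !5 = 44.
Total outcomes: 5! = 120.
Probability = 44/120 = 11/30.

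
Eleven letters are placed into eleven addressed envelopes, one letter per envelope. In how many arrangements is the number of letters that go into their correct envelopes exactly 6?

20328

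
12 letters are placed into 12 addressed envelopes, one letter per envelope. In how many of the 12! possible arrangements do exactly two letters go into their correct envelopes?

88107426

Choose which 2 of the 12 are fixed: C(12,2) = 66.
The remaining 10 must be deranged: !10 = 1334961.
Total: 66 × 1334961 = 88107426.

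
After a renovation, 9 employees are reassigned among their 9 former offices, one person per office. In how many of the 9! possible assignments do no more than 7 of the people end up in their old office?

362879

# with exactly i fixed is C(9,i)·!(9-i); sum over i=0..7:
  i=0: C(9,0)·!9 = 1·133496 = 133496
  i=1: C(9,1)·!8 = 9·14833 = 133497
  i=2: C(9,2)·!7 = 36·1854 = 66744
  i=3: C(9,3)·!6 = 84·265 = 22260
  i=4: C(9,4)·!5 = 126·44 = 5544
  i=5: C(9,5)·!4 = 126·9 = 1134
  i=6: C(9,6)·!3 = 84·2 = 168
  i=7: C(9,7)·!2 = 36·1 = 36
Total = 362879.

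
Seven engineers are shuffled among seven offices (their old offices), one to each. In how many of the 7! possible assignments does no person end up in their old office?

!7 = 7! · Σ_{k=0}^{7} (-1)^k/k!
= 7! - 7!/1! + 7!/2! - 7!/3! + 7!/4! - 7!/5! + 7!/6! - 7!/7!
= 5040 - 5040 + 2520 - 840 + 210 - 42 + 7 - 1
= 1854

1854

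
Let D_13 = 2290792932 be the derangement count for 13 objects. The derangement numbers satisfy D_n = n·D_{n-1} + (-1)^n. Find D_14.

32071101049

D_14 = 14·2290792932 + 1 = 32071101049.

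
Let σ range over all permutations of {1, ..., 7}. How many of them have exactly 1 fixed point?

Pick the single fixed position: C(7,1) = 7 ways.
The other 6 form a derangement: !6 = 265.
Total: 7 × 265 = 1855.

1855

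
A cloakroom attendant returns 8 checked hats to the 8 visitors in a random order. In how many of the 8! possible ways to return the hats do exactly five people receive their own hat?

112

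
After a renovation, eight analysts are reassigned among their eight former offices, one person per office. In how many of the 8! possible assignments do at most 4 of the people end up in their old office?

40179

# with exactly i fixed is C(8,i)·!(8-i); sum over i=0..4:
  i=0: C(8,0)·!8 = 1·14833 = 14833
  i=1: C(8,1)·!7 = 8·1854 = 14832
  i=2: C(8,2)·!6 = 28·265 = 7420
  i=3: C(8,3)·!5 = 56·44 = 2464
  i=4: C(8,4)·!4 = 70·9 = 630
Total = 40179.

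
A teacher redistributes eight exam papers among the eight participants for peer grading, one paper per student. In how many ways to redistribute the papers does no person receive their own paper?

14833

The number of derangements of 8 is !8 = Σ_{k=0}^{8} (-1)^k·8!/k!
= 8! - 8!/1! + 8!/2! - 8!/3! + 8!/4! - 8!/5! + 8!/6! - 8!/7! + 8!/8!
= 40320 - 40320 + 20160 - 6720 + 1680 - 336 + 56 - 8 + 1
= 14833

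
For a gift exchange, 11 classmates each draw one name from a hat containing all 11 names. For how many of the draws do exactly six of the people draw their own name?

Choose which 6 of the 11 are fixed: C(11,6) = 462.
The remaining 5 must be deranged: !5 = 44.
Total: 462 × 44 = 20328.

20328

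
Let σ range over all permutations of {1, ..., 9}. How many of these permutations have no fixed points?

!9 = 9! · Σ_{k=0}^{9} (-1)^k/k!
= 9! - 9!/1! + 9!/2! - 9!/3! + 9!/4! - 9!/5! + 9!/6! - 9!/7! + 9!/8! - 9!/9!
= 362880 - 362880 + 181440 - 60480 + 15120 - 3024 + 504 - 72 + 9 - 1
= 133496

133496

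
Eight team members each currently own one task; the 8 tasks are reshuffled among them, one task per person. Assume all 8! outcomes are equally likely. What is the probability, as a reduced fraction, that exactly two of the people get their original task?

Favorable outcomes: C(8,2)·!6 = 28·265 = 7420.
Total outcomes: 8! = 40320.
Probability = 7420/40320 = 53/288.

53/288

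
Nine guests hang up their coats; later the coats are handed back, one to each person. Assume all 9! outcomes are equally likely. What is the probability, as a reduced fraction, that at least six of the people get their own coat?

41/72576

Favorable outcomes: Σ_{i≥6} C(9,i)·!(9-i) = 84·2 + 36·1 + 9·0 + 1·1 = 205.
Total outcomes: 9! = 362880.
Probability = 205/362880 = 41/72576.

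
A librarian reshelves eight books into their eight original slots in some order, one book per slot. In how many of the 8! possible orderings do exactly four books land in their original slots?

630

Choose which 4 of the 8 are fixed: C(8,4) = 70.
The remaining 4 must be deranged: !4 = 9.
Total: 70 × 9 = 630.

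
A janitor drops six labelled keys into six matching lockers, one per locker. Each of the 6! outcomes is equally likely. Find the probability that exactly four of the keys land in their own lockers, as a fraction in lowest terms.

1/48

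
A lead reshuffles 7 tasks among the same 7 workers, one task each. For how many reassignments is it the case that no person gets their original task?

1854

The subfactorial !7 = [7!/e] (nearest integer).
7! = 5040, and 5040/e ≈ 1854.11, so !7 = 1854.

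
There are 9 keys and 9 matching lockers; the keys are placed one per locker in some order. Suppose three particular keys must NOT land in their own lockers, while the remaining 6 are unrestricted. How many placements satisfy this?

Let A_j be the event that the j-th constrained one is fixed. By inclusion-exclusion over the 3 events:
Σ_{j=0}^{3} (-1)^j C(3,j)(9-j)!
= C(3,0)·9! - C(3,1)·8! + C(3,2)·7! - C(3,3)·6!
= 362880 - 120960 + 15120 - 720
= 256320

256320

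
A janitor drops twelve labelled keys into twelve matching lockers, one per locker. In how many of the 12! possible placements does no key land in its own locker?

176214841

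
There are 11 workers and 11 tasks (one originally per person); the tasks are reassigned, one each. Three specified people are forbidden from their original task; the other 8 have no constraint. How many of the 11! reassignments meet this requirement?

Let A_j be the event that the j-th constrained one is fixed. By inclusion-exclusion over the 3 events:
Σ_{j=0}^{3} (-1)^j C(3,j)(11-j)!
= C(3,0)·11! - C(3,1)·10! + C(3,2)·9! - C(3,3)·8!
= 39916800 - 10886400 + 1088640 - 40320
= 30078720

30078720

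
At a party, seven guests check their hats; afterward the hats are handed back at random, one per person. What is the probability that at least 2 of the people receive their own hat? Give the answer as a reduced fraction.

1331/5040

Favorable outcomes: Σ_{i≥2} C(7,i)·!(7-i) = 21·44 + 35·9 + 35·2 + 21·1 + 7·0 + 1·1 = 1331.
Total outcomes: 7! = 5040.
Probability = 1331/5040 = 1331/5040.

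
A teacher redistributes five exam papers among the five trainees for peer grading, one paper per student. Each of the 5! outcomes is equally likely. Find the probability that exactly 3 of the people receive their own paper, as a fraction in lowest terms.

1/12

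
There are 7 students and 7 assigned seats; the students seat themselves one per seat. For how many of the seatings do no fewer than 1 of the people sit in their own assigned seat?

3186

# with exactly i fixed is C(7,i)·!(7-i); sum over i=1..7:
  i=1: C(7,1)·!6 = 7·265 = 1855
  i=2: C(7,2)·!5 = 21·44 = 924
  i=3: C(7,3)·!4 = 35·9 = 315
  i=4: C(7,4)·!3 = 35·2 = 70
  i=5: C(7,5)·!2 = 21·1 = 21
  i=6: C(7,6)·!1 = 7·0 = 0
  i=7: C(7,7)·!0 = 1·1 = 1
Total = 3186.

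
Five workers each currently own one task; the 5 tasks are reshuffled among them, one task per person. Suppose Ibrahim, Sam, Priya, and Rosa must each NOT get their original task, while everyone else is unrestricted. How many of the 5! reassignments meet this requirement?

Inclusion-exclusion on the 4 forbidden self-matches:
Σ_{j=0}^{4} (-1)^j C(4,j)(5-j)!
= C(4,0)·5! - C(4,1)·4! + C(4,2)·3! - C(4,3)·2! + C(4,4)·1!
= 120 - 96 + 36 - 8 + 1
= 53

53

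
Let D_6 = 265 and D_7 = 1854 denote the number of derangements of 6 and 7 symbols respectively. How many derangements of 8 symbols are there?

14833

D_8 = (8-1)·(D_7 + D_6) = 7·(1854 + 265) = 7·2119 = 14833.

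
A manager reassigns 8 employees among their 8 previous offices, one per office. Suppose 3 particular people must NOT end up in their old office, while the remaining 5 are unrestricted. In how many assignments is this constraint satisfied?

Inclusion-exclusion on the 3 forbidden self-matches:
Σ_{j=0}^{3} (-1)^j C(3,j)(8-j)!
= C(3,0)·8! - C(3,1)·7! + C(3,2)·6! - C(3,3)·5!
= 40320 - 15120 + 2160 - 120
= 27240

27240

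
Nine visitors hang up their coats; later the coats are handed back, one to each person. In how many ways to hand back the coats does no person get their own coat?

The number of derangements of 9 is !9 = Σ_{k=0}^{9} (-1)^k·9!/k!
= 9! - 9!/1! + 9!/2! - 9!/3! + 9!/4! - 9!/5! + 9!/6! - 9!/7! + 9!/8! - 9!/9!
= 362880 - 362880 + 181440 - 60480 + 15120 - 3024 + 504 - 72 + 9 - 1
= 133496

133496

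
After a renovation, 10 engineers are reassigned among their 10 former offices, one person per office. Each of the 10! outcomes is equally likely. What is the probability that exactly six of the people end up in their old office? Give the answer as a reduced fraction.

1/1920

Favorable outcomes: C(10,6)·!4 = 210·9 = 1890.
Total outcomes: 10! = 3628800.
Probability = 1890/3628800 = 1/1920.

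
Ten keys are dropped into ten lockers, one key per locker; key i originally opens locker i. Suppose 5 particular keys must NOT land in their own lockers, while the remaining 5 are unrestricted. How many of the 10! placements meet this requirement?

Inclusion-exclusion on the 5 forbidden self-matches:
Σ_{j=0}^{5} (-1)^j C(5,j)(10-j)!
= C(5,0)·10! - C(5,1)·9! + C(5,2)·8! - C(5,3)·7! + C(5,4)·6! - C(5,5)·5!
= 3628800 - 1814400 + 403200 - 50400 + 3600 - 120
= 2170680

2170680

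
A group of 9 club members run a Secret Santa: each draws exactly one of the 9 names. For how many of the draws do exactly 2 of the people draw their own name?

66744

Choose which 2 of the 9 are fixed: C(9,2) = 36.
The other 7 form a derangement: !7 = 1854.
Total: 36 × 1854 = 66744.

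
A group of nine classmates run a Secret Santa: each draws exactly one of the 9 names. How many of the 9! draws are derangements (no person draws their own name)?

133496

The number of derangements of 9 is !9 = Σ_{k=0}^{9} (-1)^k·9!/k!
= 9! - 9!/1! + 9!/2! - 9!/3! + 9!/4! - 9!/5! + 9!/6! - 9!/7! + 9!/8! - 9!/9!
= 362880 - 362880 + 181440 - 60480 + 15120 - 3024 + 504 - 72 + 9 - 1
= 133496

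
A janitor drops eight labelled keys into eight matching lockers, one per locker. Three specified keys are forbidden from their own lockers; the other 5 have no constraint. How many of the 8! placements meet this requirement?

Let A_j be the event that the j-th constrained one is fixed. By inclusion-exclusion over the 3 events:
Σ_{j=0}^{3} (-1)^j C(3,j)(8-j)!
= C(3,0)·8! - C(3,1)·7! + C(3,2)·6! - C(3,3)·5!
= 40320 - 15120 + 2160 - 120
= 27240

27240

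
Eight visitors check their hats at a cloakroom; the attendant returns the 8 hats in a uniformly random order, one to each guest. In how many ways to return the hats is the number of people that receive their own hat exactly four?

630

Choose which 4 of the 8 are fixed: C(8,4) = 70.
The remaining 4 must be deranged: !4 = 9.
Total: 70 × 9 = 630.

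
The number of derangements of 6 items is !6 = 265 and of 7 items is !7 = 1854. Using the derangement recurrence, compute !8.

!8 = (8-1)·(!7 + !6) = 7·(1854 + 265) = 7·2119 = 14833.

14833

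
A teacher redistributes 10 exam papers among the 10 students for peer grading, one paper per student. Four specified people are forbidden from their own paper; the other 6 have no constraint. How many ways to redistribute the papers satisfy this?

2399760

Inclusion-exclusion on the 4 forbidden self-matches:
Σ_{j=0}^{4} (-1)^j C(4,j)(10-j)!
= C(4,0)·10! - C(4,1)·9! + C(4,2)·8! - C(4,3)·7! + C(4,4)·6!
= 3628800 - 1451520 + 241920 - 20160 + 720
= 2399760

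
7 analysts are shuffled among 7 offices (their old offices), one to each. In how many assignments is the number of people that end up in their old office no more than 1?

Sum C(7,i)·!(7-i) for i = 0..1:
  i=0: C(7,0)·!7 = 1·1854 = 1854
  i=1: C(7,1)·!6 = 7·265 = 1855
Total = 3709.

3709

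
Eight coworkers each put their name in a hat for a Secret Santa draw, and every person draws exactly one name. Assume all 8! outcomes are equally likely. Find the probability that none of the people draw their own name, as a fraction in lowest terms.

2119/5760

Favorable outcomes: !8 = 14833.
Total outcomes: 8! = 40320.
Probability = 14833/40320 = 2119/5760.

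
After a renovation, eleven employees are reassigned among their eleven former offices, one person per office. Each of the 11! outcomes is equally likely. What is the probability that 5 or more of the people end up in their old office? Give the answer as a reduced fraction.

73057/19958400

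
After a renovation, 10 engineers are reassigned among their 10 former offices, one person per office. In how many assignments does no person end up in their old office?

1334961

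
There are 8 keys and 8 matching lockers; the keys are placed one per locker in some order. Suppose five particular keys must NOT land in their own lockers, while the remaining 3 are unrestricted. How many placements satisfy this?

21234

Let A_j be the event that the j-th constrained one is fixed. By inclusion-exclusion over the 5 events:
Σ_{j=0}^{5} (-1)^j C(5,j)(8-j)!
= C(5,0)·8! - C(5,1)·7! + C(5,2)·6! - C(5,3)·5! + C(5,4)·4! - C(5,5)·3!
= 40320 - 25200 + 7200 - 1200 + 120 - 6
= 21234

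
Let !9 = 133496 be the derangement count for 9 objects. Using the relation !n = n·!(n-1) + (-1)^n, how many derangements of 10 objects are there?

!10 = 10·133496 + 1 = 1334961.

1334961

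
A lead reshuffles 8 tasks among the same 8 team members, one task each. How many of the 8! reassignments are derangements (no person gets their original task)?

14833

!8 is the nearest integer to 8!/e.
8! = 40320, and 40320/e ≈ 14832.90, so !8 = 14833.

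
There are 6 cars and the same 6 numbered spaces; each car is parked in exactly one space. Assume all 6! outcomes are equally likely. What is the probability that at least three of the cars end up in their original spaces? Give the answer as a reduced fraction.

7/90

Favorable outcomes: Σ_{i≥3} C(6,i)·!(6-i) = 20·2 + 15·1 + 6·0 + 1·1 = 56.
Total outcomes: 6! = 720.
Probability = 56/720 = 7/90.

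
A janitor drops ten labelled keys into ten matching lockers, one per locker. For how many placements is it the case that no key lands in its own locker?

!10 = 10! · Σ_{k=0}^{10} (-1)^k/k!
= 10! - 10!/1! + 10!/2! - 10!/3! + 10!/4! - 10!/5! + 10!/6! - 10!/7! + 10!/8! - 10!/9! + 10!/10!
= 3628800 - 3628800 + 1814400 - 604800 + 151200 - 30240 + 5040 - 720 + 90 - 10 + 1
= 1334961

1334961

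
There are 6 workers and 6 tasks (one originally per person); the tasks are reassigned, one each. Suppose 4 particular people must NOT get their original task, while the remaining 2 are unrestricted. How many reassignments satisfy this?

362

Let A_j be the event that the j-th constrained one is fixed. By inclusion-exclusion over the 4 events:
Σ_{j=0}^{4} (-1)^j C(4,j)(6-j)!
= C(4,0)·6! - C(4,1)·5! + C(4,2)·4! - C(4,3)·3! + C(4,4)·2!
= 720 - 480 + 144 - 24 + 2
= 362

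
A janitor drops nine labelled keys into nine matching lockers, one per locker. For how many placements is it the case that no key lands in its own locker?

133496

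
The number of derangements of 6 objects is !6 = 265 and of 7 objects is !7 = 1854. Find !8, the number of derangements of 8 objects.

14833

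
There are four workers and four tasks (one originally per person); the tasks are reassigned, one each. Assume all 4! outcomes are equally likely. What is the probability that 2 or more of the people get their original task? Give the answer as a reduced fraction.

7/24

Favorable outcomes: Σ_{i≥2} C(4,i)·!(4-i) = 6·1 + 4·0 + 1·1 = 7.
Total outcomes: 4! = 24.
Probability = 7/24 = 7/24.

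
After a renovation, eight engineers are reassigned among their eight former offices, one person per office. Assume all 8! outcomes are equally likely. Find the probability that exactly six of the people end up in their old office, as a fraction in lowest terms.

Favorable outcomes: C(8,6)·!2 = 28·1 = 28.
Total outcomes: 8! = 40320.
Probability = 28/40320 = 1/1440.

1/1440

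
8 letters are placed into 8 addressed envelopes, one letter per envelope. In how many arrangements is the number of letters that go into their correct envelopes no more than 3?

39549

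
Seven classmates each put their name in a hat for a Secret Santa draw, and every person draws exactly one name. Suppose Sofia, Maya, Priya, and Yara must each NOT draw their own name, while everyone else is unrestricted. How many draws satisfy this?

2790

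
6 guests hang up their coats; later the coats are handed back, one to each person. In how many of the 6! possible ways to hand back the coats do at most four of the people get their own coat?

719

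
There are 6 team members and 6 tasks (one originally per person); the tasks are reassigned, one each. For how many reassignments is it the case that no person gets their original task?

265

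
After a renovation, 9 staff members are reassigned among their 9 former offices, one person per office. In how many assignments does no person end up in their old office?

Recurrence: !9 = 8·(!8 + !7).
!9 = 8·(14833 + 1854) = 8·16687 = 133496

133496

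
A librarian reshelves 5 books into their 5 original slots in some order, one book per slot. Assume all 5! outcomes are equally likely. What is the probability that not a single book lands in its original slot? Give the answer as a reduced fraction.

11/30

Favorable outcomes: !5 = 44.
Total outcomes: 5! = 120.
Probability = 44/120 = 11/30.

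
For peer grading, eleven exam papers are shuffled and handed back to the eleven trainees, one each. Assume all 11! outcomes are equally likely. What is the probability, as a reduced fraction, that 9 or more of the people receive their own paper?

1/712800

Favorable outcomes: Σ_{i≥9} C(11,i)·!(11-i) = 55·1 + 11·0 + 1·1 = 56.
Total outcomes: 11! = 39916800.
Probability = 56/39916800 = 1/712800.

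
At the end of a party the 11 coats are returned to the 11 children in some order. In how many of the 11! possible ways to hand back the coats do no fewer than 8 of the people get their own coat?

Sum C(11,i)·!(11-i) for i = 8..11:
  i=8: C(11,8)·!3 = 165·2 = 330
  i=9: C(11,9)·!2 = 55·1 = 55
  i=10: C(11,10)·!1 = 11·0 = 0
  i=11: C(11,11)·!0 = 1·1 = 1
Total = 386.

386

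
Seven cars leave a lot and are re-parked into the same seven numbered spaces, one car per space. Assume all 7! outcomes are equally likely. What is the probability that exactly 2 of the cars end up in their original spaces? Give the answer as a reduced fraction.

11/60

Favorable outcomes: C(7,2)·!5 = 21·44 = 924.
Total outcomes: 7! = 5040.
Probability = 924/5040 = 11/60.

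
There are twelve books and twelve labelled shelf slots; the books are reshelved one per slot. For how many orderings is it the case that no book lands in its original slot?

176214841

The subfactorial !12 = [12!/e] (nearest integer).
12! = 479001600, and 479001600/e ≈ 176214840.93, so !12 = 176214841.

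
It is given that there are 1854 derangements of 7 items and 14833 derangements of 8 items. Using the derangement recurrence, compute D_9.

D_9 = (9-1)·(D_8 + D_7) = 8·(14833 + 1854) = 8·16687 = 133496.

133496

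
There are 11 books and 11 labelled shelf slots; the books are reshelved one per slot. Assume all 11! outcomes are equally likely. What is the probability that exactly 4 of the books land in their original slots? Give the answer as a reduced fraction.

103/6720

Favorable outcomes: C(11,4)·!7 = 330·1854 = 611820.
Total outcomes: 11! = 39916800.
Probability = 611820/39916800 = 103/6720.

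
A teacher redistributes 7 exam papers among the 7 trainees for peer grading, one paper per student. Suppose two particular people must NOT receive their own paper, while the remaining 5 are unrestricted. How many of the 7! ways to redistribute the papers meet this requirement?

Inclusion-exclusion on the 2 forbidden self-matches:
Σ_{j=0}^{2} (-1)^j C(2,j)(7-j)!
= C(2,0)·7! - C(2,1)·6! + C(2,2)·5!
= 5040 - 1440 + 120
= 3720

3720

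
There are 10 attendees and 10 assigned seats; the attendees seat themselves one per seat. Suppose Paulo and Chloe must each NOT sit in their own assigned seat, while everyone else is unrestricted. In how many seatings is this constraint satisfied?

2943360

Inclusion-exclusion on the 2 forbidden self-matches:
Σ_{j=0}^{2} (-1)^j C(2,j)(10-j)!
= C(2,0)·10! - C(2,1)·9! + C(2,2)·8!
= 3628800 - 725760 + 40320
= 2943360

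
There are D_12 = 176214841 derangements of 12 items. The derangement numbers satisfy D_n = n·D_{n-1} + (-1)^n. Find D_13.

2290792932

D_13 = 13·176214841 - 1 = 2290792932.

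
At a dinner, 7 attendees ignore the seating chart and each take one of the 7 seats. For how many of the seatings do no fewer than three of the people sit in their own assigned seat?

407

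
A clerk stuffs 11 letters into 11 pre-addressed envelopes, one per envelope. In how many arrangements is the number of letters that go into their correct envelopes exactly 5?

122430

Pick the 5 fixed positions: C(11,5) = 462 ways.
The remaining 6 must be deranged: !6 = 265.
Total: 462 × 265 = 122430.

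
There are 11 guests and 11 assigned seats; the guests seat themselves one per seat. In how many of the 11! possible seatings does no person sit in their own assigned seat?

14684570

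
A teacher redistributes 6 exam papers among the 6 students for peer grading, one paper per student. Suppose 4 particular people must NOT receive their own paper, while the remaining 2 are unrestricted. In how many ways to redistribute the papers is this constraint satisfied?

Inclusion-exclusion on the 4 forbidden self-matches:
Σ_{j=0}^{4} (-1)^j C(4,j)(6-j)!
= C(4,0)·6! - C(4,1)·5! + C(4,2)·4! - C(4,3)·3! + C(4,4)·2!
= 720 - 480 + 144 - 24 + 2
= 362

362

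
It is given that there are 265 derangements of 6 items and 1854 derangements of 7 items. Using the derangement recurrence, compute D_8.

D_8 = (8-1)·(D_7 + D_6) = 7·(1854 + 265) = 7·2119 = 14833.

14833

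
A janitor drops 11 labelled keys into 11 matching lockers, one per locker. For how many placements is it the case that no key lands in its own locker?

!11 is the nearest integer to 11!/e.
11! = 39916800, and 39916800/e ≈ 14684570.08, so !11 = 14684570.

14684570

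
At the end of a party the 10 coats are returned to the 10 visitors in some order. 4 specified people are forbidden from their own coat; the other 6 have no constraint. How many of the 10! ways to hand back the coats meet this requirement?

Inclusion-exclusion on the 4 forbidden self-matches:
Σ_{j=0}^{4} (-1)^j C(4,j)(10-j)!
= C(4,0)·10! - C(4,1)·9! + C(4,2)·8! - C(4,3)·7! + C(4,4)·6!
= 3628800 - 1451520 + 241920 - 20160 + 720
= 2399760

2399760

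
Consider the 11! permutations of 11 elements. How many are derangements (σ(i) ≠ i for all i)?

!11 is the nearest integer to 11!/e.
11! = 39916800, and 39916800/e ≈ 14684570.08, so !11 = 14684570.

14684570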